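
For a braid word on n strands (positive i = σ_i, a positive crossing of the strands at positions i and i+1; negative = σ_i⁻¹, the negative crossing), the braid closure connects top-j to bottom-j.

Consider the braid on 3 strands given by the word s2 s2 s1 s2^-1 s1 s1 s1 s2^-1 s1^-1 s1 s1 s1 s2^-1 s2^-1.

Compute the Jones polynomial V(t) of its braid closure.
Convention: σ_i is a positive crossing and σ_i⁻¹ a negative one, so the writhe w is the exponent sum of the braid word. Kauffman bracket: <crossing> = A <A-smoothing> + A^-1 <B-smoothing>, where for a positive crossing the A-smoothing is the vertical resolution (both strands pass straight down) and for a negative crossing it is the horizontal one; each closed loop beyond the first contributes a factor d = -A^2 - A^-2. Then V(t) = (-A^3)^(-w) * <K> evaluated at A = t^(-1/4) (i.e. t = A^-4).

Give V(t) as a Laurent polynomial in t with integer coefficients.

t^8 - 2*t^7 + 3*t^6 - 4*t^5 + 3*t^4 - 3*t^3 + 3*t^2 - t + 1

Derivation:
The presented braid s2 s2 s1 s2^-1 s1 s1 s1 s2^-1 s1^-1 s1 s1 s1 s2^-1 s2^-1 on 3 strands reduces by inverse Markov moves (closure unchanged at each step):
  Deconjugate: the word is γ·β·γ⁻¹ with γ = s2 s2 (prefix) and γ⁻¹ = s2^-1 s2^-1 (suffix); strip both.
Reduced to β = s1 s2^-1 s1 s1 s1 s2^-1 s1^-1 s1 s1 s1 on 3 strands, 10 crossings.
Compute on β:
First cancel adjacent σ_i σ_i⁻¹ pairs (Reidemeister II — same braid, same closure): s1 s2^-1 s1 s1 s1 s2^-1 s1^-1 s1 s1 s1 → s1 s2^-1 s1 s1 s1 s2^-1 s1 s1.
Braid: s1 s2^-1 s1 s1 s1 s2^-1 s1 s1 on 3 strands, 8 crossings.
Writhe w = (#positive) - (#negative) = 6 - 2 = 4.
Enumerate smoothing states for the bracket polynomial. There are 2^8 = 256 states.
Each crossing splits two ways (0=vertical, 1=horizontal). The state's weight is A^(#A-smoothings - #B-smoothings) * d^(loops - 1).
Tabulate the states by total A-exponent and number of loops L (A-exp: L × count):
  A^8: L=3 ×1
  A^6: L=2 ×8
  A^4: L=1 ×21, L=3 ×7
  A^2: L=2 ×54, L=4 ×2
  A^0: L=3 ×70
  A^-2: L=4 ×56
  A^-4: L=5 ×28
  A^-6: L=6 ×8
  A^-8: L=7 ×1
Each group contributes A^e * Σ count * d^(L-1):
Powers of d = -A^2 - A^-2: d^2 = A^4 + 2 + A^-4; d^3 = -A^6 - 3*A^2 - 3*A^-2 - A^-6; d^4 = A^8 + 4*A^4 + 6 + 4*A^-4 + A^-8; d^5 = -A^10 - 5*A^6 - 10*A^2 - 10*A^-2 - 5*A^-6 - A^-10; d^6 = A^12 + 6*A^8 + 15*A^4 + 20 + 15*A^-4 + 6*A^-8 + A^-12.
  A^8 * (d^2) = A^12 + 2*A^8 + A^4
  A^6 * (8*d) = -8*A^8 - 8*A^4
  A^4 * (21 + 7*d^2) = 7*A^8 + 35*A^4 + 7
  A^2 * (54*d + 2*d^3) = -2*A^8 - 60*A^4 - 60 - 2*A^-4
  A^0 * (70*d^2) = 70*A^4 + 140 + 70*A^-4
  A^-2 * (56*d^3) = -56*A^4 - 168 - 168*A^-4 - 56*A^-8
  A^-4 * (28*d^4) = 28*A^4 + 112 + 168*A^-4 + 112*A^-8 + 28*A^-12
  A^-6 * (8*d^5) = -8*A^4 - 40 - 80*A^-4 - 80*A^-8 - 40*A^-12 - 8*A^-16
  A^-8 * (d^6) = A^4 + 6 + 15*A^-4 + 20*A^-8 + 15*A^-12 + 6*A^-16 + A^-20
Summing the groups: <K> = A^12 - A^8 + 3*A^4 - 3 + 3*A^-4 - 4*A^-8 + 3*A^-12 - 2*A^-16 + A^-20
Normalise by the writhe: (-A^3)^(-w) = (-A^3)^(-4) = A^-12, so f(A) = A^-12 * <K> = 1 - A^-4 + 3*A^-8 - 3*A^-12 + 3*A^-16 - 4*A^-20 + 3*A^-24 - 2*A^-28 + A^-32.
Substitute A = t^(-1/4), i.e. A^e → t^(-e/4): V(t) = t^8 - 2*t^7 + 3*t^6 - 4*t^5 + 3*t^4 - 3*t^3 + 3*t^2 - t + 1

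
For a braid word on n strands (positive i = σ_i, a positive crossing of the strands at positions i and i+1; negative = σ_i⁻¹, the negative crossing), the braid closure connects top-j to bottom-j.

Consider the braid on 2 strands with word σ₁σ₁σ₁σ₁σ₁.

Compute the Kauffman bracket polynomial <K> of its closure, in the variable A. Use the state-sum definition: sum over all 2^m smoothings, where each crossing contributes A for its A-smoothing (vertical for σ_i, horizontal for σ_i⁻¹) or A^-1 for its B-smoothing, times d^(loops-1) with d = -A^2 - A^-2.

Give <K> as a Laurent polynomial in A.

Braid: s1 s1 s1 s1 s1 on 2 strands, 5 crossings.
Writhe w = (#positive) - (#negative) = 5 - 0 = 5.
Enumerate smoothing states for the bracket polynomial. There are 2^5 = 32 states.
For each crossing: s=0 is the vertical smoothing, s=1 horizontal. Crossing k contributes A^(sign_k * (1 - 2*s_k)); loop factor d = -A^2 - A^-2.
  state 00000: A-exp=+5, loops=2, term = A^5 * d^1
  state 00001: A-exp=+3, loops=1, term = A^3 * d^0
  state 00010: A-exp=+3, loops=1, term = A^3 * d^0
  state 00011: A-exp=+1, loops=2, term = A^1 * d^1
  state 00100: A-exp=+3, loops=1, term = A^3 * d^0
  state 00101: A-exp=+1, loops=2, term = A^1 * d^1
  state 00110: A-exp=+1, loops=2, term = A^1 * d^1
  state 00111: A-exp=-1, loops=3, term = A^-1 * d^2
  state 01000: A-exp=+3, loops=1, term = A^3 * d^0
  state 01001: A-exp=+1, loops=2, term = A^1 * d^1
  state 01010: A-exp=+1, loops=2, term = A^1 * d^1
  state 01011: A-exp=-1, loops=3, term = A^-1 * d^2
  state 01100: A-exp=+1, loops=2, term = A^1 * d^1
  state 01101: A-exp=-1, loops=3, term = A^-1 * d^2
  state 01110: A-exp=-1, loops=3, term = A^-1 * d^2
  state 01111: A-exp=-3, loops=4, term = A^-3 * d^3
  state 10000: A-exp=+3, loops=1, term = A^3 * d^0
  state 10001: A-exp=+1, loops=2, term = A^1 * d^1
  state 10010: A-exp=+1, loops=2, term = A^1 * d^1
  state 10011: A-exp=-1, loops=3, term = A^-1 * d^2
  state 10100: A-exp=+1, loops=2, term = A^1 * d^1
  state 10101: A-exp=-1, loops=3, term = A^-1 * d^2
  state 10110: A-exp=-1, loops=3, term = A^-1 * d^2
  state 10111: A-exp=-3, loops=4, term = A^-3 * d^3
  state 11000: A-exp=+1, loops=2, term = A^1 * d^1
  state 11001: A-exp=-1, loops=3, term = A^-1 * d^2
  state 11010: A-exp=-1, loops=3, term = A^-1 * d^2
  state 11011: A-exp=-3, loops=4, term = A^-3 * d^3
  state 11100: A-exp=-1, loops=3, term = A^-1 * d^2
  state 11101: A-exp=-3, loops=4, term = A^-3 * d^3
  state 11110: A-exp=-3, loops=4, term = A^-3 * d^3
  state 11111: A-exp=-5, loops=5, term = A^-5 * d^4
Collect the terms by A-exponent (count of states per loop number):
Powers of d = -A^2 - A^-2: d^2 = A^4 + 2 + A^-4; d^3 = -A^6 - 3*A^2 - 3*A^-2 - A^-6; d^4 = A^8 + 4*A^4 + 6 + 4*A^-4 + A^-8.
  A^5 * (d) = -A^7 - A^3
  A^3 * (5) = 5*A^3
  A^1 * (10*d) = -10*A^3 - 10*A^-1
  A^-1 * (10*d^2) = 10*A^3 + 20*A^-1 + 10*A^-5
  A^-3 * (5*d^3) = -5*A^3 - 15*A^-1 - 15*A^-5 - 5*A^-9
  A^-5 * (d^4) = A^3 + 4*A^-1 + 6*A^-5 + 4*A^-9 + A^-13
Summing the groups: <K> = -A^7 - A^-1 + A^-5 - A^-9 + A^-13

Answer: -A^7 - A^-1 + A^-5 - A^-9 + A^-13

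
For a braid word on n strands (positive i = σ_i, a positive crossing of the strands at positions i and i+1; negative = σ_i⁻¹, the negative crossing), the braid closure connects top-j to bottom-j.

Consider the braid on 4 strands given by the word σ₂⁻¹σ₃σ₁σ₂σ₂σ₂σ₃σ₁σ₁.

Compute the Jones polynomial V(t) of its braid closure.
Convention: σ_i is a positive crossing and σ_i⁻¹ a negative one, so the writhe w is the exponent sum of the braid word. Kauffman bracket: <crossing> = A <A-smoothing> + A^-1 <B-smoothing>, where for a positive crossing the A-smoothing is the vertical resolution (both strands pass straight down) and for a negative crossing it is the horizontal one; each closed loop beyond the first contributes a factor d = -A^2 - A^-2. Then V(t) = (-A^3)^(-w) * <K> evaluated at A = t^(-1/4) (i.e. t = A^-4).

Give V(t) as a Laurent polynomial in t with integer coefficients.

Braid: s2^-1 s3 s1 s2 s2 s2 s3 s1 s1 on 4 strands, 9 crossings.
Writhe w = (#positive) - (#negative) = 8 - 1 = 7.
Computing the Kauffman bracket via state sum. There are 2^9 = 512 states.
For each crossing: s=0 is the vertical smoothing, s=1 horizontal. Crossing k contributes A^(sign_k * (1 - 2*s_k)); loop factor d = -A^2 - A^-2.
Tabulate the states by total A-exponent and number of loops L (A-exp: L × count):
  A^9: L=3 ×1
  A^7: L=2 ×5, L=4 ×4
  A^5: L=1 ×6, L=3 ×27, L=5 ×3
  A^3: L=2 ×57, L=4 ×26, L=6 ×1
  A^1: L=1 ×39, L=3 ×77, L=5 ×10
  A^-1: L=2 ×81, L=4 ×44, L=6 ×1
  A^-3: L=3 ×73, L=5 ×11
  A^-5: L=4 ×35, L=6 ×1
  A^-7: L=5 ×9
  A^-9: L=6 ×1
Each group contributes A^e * Σ count * d^(L-1):
Powers of d = -A^2 - A^-2: d^2 = A^4 + 2 + A^-4; d^3 = -A^6 - 3*A^2 - 3*A^-2 - A^-6; d^4 = A^8 + 4*A^4 + 6 + 4*A^-4 + A^-8; d^5 = -A^10 - 5*A^6 - 10*A^2 - 10*A^-2 - 5*A^-6 - A^-10.
  A^9 * (d^2) = A^13 + 2*A^9 + A^5
  A^7 * (5*d + 4*d^3) = -4*A^13 - 17*A^9 - 17*A^5 - 4*A
  A^5 * (6 + 27*d^2 + 3*d^4) = 3*A^13 + 39*A^9 + 78*A^5 + 39*A + 3*A^-3
  A^3 * (57*d + 26*d^3 + d^5) = -A^13 - 31*A^9 - 145*A^5 - 145*A - 31*A^-3 - A^-7
  A^1 * (39 + 77*d^2 + 10*d^4) = 10*A^9 + 117*A^5 + 253*A + 117*A^-3 + 10*A^-7
  A^-1 * (81*d + 44*d^3 + d^5) = -A^9 - 49*A^5 - 223*A - 223*A^-3 - 49*A^-7 - A^-11
  A^-3 * (73*d^2 + 11*d^4) = 11*A^5 + 117*A + 212*A^-3 + 117*A^-7 + 11*A^-11
  A^-5 * (35*d^3 + d^5) = -A^5 - 40*A - 115*A^-3 - 115*A^-7 - 40*A^-11 - A^-15
  A^-7 * (9*d^4) = 9*A + 36*A^-3 + 54*A^-7 + 36*A^-11 + 9*A^-15
  A^-9 * (d^5) = -A - 5*A^-3 - 10*A^-7 - 10*A^-11 - 5*A^-15 - A^-19
Summing the groups: <K> = -A^13 + 2*A^9 - 5*A^5 + 5*A - 6*A^-3 + 6*A^-7 - 4*A^-11 + 3*A^-15 - A^-19
Normalise by the writhe: (-A^3)^(-w) = (-A^3)^(-7) = -A^-21, so f(A) = -A^-21 * <K> = A^-8 - 2*A^-12 + 5*A^-16 - 5*A^-20 + 6*A^-24 - 6*A^-28 + 4*A^-32 - 3*A^-36 + A^-40.
Substitute A = t^(-1/4), i.e. A^e → t^(-e/4): V(t) = t^10 - 3*t^9 + 4*t^8 - 6*t^7 + 6*t^6 - 5*t^5 + 5*t^4 - 2*t^3 + t^2

Answer: t^10 - 3*t^9 + 4*t^8 - 6*t^7 + 6*t^6 - 5*t^5 + 5*t^4 - 2*t^3 + t^2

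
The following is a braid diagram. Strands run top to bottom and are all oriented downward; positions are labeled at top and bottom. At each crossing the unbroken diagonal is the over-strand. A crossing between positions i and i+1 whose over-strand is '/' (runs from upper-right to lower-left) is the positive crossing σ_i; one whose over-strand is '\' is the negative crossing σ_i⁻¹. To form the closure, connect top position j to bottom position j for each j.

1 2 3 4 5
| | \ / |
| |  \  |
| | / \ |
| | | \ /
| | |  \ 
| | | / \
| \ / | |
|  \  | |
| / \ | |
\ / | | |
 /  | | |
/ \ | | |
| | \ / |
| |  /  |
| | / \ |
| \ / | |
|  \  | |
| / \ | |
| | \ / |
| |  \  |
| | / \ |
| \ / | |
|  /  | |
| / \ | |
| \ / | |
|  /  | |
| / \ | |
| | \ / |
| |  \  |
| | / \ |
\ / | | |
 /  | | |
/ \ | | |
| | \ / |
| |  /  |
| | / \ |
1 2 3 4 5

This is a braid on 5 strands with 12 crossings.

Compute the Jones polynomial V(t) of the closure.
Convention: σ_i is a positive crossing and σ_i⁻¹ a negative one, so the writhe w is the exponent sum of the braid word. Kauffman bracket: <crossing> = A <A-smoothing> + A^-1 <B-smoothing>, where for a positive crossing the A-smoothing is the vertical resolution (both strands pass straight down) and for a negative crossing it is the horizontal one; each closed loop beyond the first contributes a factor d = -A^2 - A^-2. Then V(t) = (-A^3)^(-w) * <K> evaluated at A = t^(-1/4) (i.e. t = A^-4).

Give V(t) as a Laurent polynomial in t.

Reading the diagram top to bottom ('/'-over between positions i,i+1 = s_i, '\'-over = s_i^-1): braid word = s3^-1 s4^-1 s2^-1 s1 s3 s2^-1 s3^-1 s2 s2 s3^-1 s1 s3.
The presented braid s3^-1 s4^-1 s2^-1 s1 s3 s2^-1 s3^-1 s2 s2 s3^-1 s1 s3 on 5 strands reduces by inverse Markov moves (closure unchanged at each step):
  Deconjugate: the word is γ·β·γ⁻¹ with γ = s3^-1 (prefix) and γ⁻¹ = s3 (suffix); strip both.
Reduced to β = s4^-1 s2^-1 s1 s3 s2^-1 s3^-1 s2 s2 s3^-1 s1 on 5 strands, 10 crossings.
Compute on β:
Braid: s4^-1 s2^-1 s1 s3 s2^-1 s3^-1 s2 s2 s3^-1 s1 on 5 strands, 10 crossings.
Writhe w = (#positive) - (#negative) = 5 - 5 = 0.
Computing the Kauffman bracket via state sum. There are 2^10 = 1024 states.
Smooth each crossing (0=||, 1=⌣⌢); contribution A^(Σ sign_k(1-2s_k)) * d^(L-1).
Tabulate the states by total A-exponent and number of loops L (A-exp: L × count):
  A^10: L=4 ×1
  A^8: L=3 ×9, L=5 ×1
  A^6: L=2 ×27, L=4 ×18
  A^4: L=1 ×28, L=3 ×78, L=5 ×14
  A^2: L=2 ×116, L=4 ×88, L=6 ×6
  A^0: L=1 ×27, L=3 ×178, L=5 ×46, L=7 ×1
  A^-2: L=2 ×78, L=4 ×123, L=6 ×9
  A^-4: L=1 ×6, L=3 ×78, L=5 ×36
  A^-6: L=2 ×11, L=4 ×31, L=6 ×3
  A^-8: L=3 ×6, L=5 ×4
  A^-10: L=4 ×1
Each group contributes A^e * Σ count * d^(L-1):
Powers of d = -A^2 - A^-2: d^2 = A^4 + 2 + A^-4; d^3 = -A^6 - 3*A^2 - 3*A^-2 - A^-6; d^4 = A^8 + 4*A^4 + 6 + 4*A^-4 + A^-8; d^5 = -A^10 - 5*A^6 - 10*A^2 - 10*A^-2 - 5*A^-6 - A^-10; d^6 = A^12 + 6*A^8 + 15*A^4 + 20 + 15*A^-4 + 6*A^-8 + A^-12.
  A^10 * (d^3) = -A^16 - 3*A^12 - 3*A^8 - A^4
  A^8 * (9*d^2 + d^4) = A^16 + 13*A^12 + 24*A^8 + 13*A^4 + 1
  A^6 * (27*d + 18*d^3) = -18*A^12 - 81*A^8 - 81*A^4 - 18
  A^4 * (28 + 78*d^2 + 14*d^4) = 14*A^12 + 134*A^8 + 268*A^4 + 134 + 14*A^-4
  A^2 * (116*d + 88*d^3 + 6*d^5) = -6*A^12 - 118*A^8 - 440*A^4 - 440 - 118*A^-4 - 6*A^-8
  A^0 * (27 + 178*d^2 + 46*d^4 + d^6) = A^12 + 52*A^8 + 377*A^4 + 679 + 377*A^-4 + 52*A^-8 + A^-12
  A^-2 * (78*d + 123*d^3 + 9*d^5) = -9*A^8 - 168*A^4 - 537 - 537*A^-4 - 168*A^-8 - 9*A^-12
  A^-4 * (6 + 78*d^2 + 36*d^4) = 36*A^4 + 222 + 378*A^-4 + 222*A^-8 + 36*A^-12
  A^-6 * (11*d + 31*d^3 + 3*d^5) = -3*A^4 - 46 - 134*A^-4 - 134*A^-8 - 46*A^-12 - 3*A^-16
  A^-8 * (6*d^2 + 4*d^4) = 4 + 22*A^-4 + 36*A^-8 + 22*A^-12 + 4*A^-16
  A^-10 * (d^3) = -A^-4 - 3*A^-8 - 3*A^-12 - A^-16
Summing the groups: <K> = A^12 - A^8 + A^4 - 1 + A^-4 - A^-8 + A^-12
Normalise by the writhe: (-A^3)^(-w) = (-A^3)^(0) = 1, so f(A) = 1 * <K> = A^12 - A^8 + A^4 - 1 + A^-4 - A^-8 + A^-12.
Substitute A = t^(-1/4), i.e. A^e → t^(-e/4): V(t) = t^3 - t^2 + t - 1 + t^-1 - t^-2 + t^-3

Answer: t^3 - t^2 + t - 1 + t^-1 - t^-2 + t^-3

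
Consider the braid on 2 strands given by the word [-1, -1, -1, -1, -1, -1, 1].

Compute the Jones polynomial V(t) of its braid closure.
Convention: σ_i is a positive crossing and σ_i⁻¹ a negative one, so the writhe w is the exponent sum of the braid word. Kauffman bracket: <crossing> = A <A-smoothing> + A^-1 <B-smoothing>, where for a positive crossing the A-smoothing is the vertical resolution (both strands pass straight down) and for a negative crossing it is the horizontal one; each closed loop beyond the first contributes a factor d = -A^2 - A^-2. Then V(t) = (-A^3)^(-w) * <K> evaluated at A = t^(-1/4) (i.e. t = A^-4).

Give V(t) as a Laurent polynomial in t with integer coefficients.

The presented braid s1^-1 s1^-1 s1^-1 s1^-1 s1^-1 s1^-1 s1 on 2 strands reduces by inverse Markov moves (closure unchanged at each step):
  Deconjugate: the word is γ·β·γ⁻¹ with γ = s1^-1 (prefix) and γ⁻¹ = s1 (suffix); strip both.
Reduced to β = s1^-1 s1^-1 s1^-1 s1^-1 s1^-1 on 2 strands, 5 crossings.
Compute on β:
Braid: s1^-1 s1^-1 s1^-1 s1^-1 s1^-1 on 2 strands, 5 crossings.
Writhe w = (#positive) - (#negative) = 0 - 5 = -5.
State-sum expansion of <K>. There are 2^5 = 32 states.
Smooth each crossing (0=||, 1=⌣⌢); contribution A^(Σ sign_k(1-2s_k)) * d^(L-1).
  state 00000: A-exp=-5, loops=2, term = A^-5 * d^1
  state 00001: A-exp=-3, loops=1, term = A^-3 * d^0
  state 00010: A-exp=-3, loops=1, term = A^-3 * d^0
  state 00011: A-exp=-1, loops=2, term = A^-1 * d^1
  state 00100: A-exp=-3, loops=1, term = A^-3 * d^0
  state 00101: A-exp=-1, loops=2, term = A^-1 * d^1
  state 00110: A-exp=-1, loops=2, term = A^-1 * d^1
  state 00111: A-exp=+1, loops=3, term = A^1 * d^2
  state 01000: A-exp=-3, loops=1, term = A^-3 * d^0
  state 01001: A-exp=-1, loops=2, term = A^-1 * d^1
  state 01010: A-exp=-1, loops=2, term = A^-1 * d^1
  state 01011: A-exp=+1, loops=3, term = A^1 * d^2
  state 01100: A-exp=-1, loops=2, term = A^-1 * d^1
  state 01101: A-exp=+1, loops=3, term = A^1 * d^2
  state 01110: A-exp=+1, loops=3, term = A^1 * d^2
  state 01111: A-exp=+3, loops=4, term = A^3 * d^3
  state 10000: A-exp=-3, loops=1, term = A^-3 * d^0
  state 10001: A-exp=-1, loops=2, term = A^-1 * d^1
  state 10010: A-exp=-1, loops=2, term = A^-1 * d^1
  state 10011: A-exp=+1, loops=3, term = A^1 * d^2
  state 10100: A-exp=-1, loops=2, term = A^-1 * d^1
  state 10101: A-exp=+1, loops=3, term = A^1 * d^2
  state 10110: A-exp=+1, loops=3, term = A^1 * d^2
  state 10111: A-exp=+3, loops=4, term = A^3 * d^3
  state 11000: A-exp=-1, loops=2, term = A^-1 * d^1
  state 11001: A-exp=+1, loops=3, term = A^1 * d^2
  state 11010: A-exp=+1, loops=3, term = A^1 * d^2
  state 11011: A-exp=+3, loops=4, term = A^3 * d^3
  state 11100: A-exp=+1, loops=3, term = A^1 * d^2
  state 11101: A-exp=+3, loops=4, term = A^3 * d^3
  state 11110: A-exp=+3, loops=4, term = A^3 * d^3
  state 11111: A-exp=+5, loops=5, term = A^5 * d^4
Collect the terms by A-exponent (count of states per loop number):
Powers of d = -A^2 - A^-2: d^2 = A^4 + 2 + A^-4; d^3 = -A^6 - 3*A^2 - 3*A^-2 - A^-6; d^4 = A^8 + 4*A^4 + 6 + 4*A^-4 + A^-8.
  A^5 * (d^4) = A^13 + 4*A^9 + 6*A^5 + 4*A + A^-3
  A^3 * (5*d^3) = -5*A^9 - 15*A^5 - 15*A - 5*A^-3
  A^1 * (10*d^2) = 10*A^5 + 20*A + 10*A^-3
  A^-1 * (10*d) = -10*A - 10*A^-3
  A^-3 * (5) = 5*A^-3
  A^-5 * (d) = -A^-3 - A^-7
Summing the groups: <K> = A^13 - A^9 + A^5 - A - A^-7
Normalise by the writhe: (-A^3)^(-w) = (-A^3)^(5) = -A^15, so f(A) = -A^15 * <K> = -A^28 + A^24 - A^20 + A^16 + A^8.
Substitute A = t^(-1/4), i.e. A^e → t^(-e/4): V(t) = t^-2 + t^-4 - t^-5 + t^-6 - t^-7

Answer: t^-2 + t^-4 - t^-5 + t^-6 - t^-7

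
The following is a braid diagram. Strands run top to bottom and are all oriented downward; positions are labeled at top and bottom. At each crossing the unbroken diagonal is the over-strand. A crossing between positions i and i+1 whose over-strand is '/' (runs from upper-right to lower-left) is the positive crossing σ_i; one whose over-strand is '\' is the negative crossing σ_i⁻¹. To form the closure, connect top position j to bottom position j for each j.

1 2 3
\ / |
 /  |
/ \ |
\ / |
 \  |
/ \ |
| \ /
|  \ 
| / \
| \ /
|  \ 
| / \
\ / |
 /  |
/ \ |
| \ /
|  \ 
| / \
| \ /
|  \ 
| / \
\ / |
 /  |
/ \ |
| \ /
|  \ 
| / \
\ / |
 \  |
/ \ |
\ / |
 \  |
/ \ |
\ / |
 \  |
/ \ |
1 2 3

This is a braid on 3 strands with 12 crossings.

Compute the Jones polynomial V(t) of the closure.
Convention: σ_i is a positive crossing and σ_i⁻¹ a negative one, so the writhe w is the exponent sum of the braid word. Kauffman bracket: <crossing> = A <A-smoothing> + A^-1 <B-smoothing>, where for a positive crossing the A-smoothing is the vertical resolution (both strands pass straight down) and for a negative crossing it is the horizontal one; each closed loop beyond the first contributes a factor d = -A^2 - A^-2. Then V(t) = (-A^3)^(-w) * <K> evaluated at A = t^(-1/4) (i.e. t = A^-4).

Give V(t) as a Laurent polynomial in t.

Reading the diagram top to bottom ('/'-over between positions i,i+1 = s_i, '\'-over = s_i^-1): braid word = s1 s1^-1 s2^-1 s2^-1 s1 s2^-1 s2^-1 s1 s2^-1 s1^-1 s1^-1 s1^-1.
The presented braid s1 s1^-1 s2^-1 s2^-1 s1 s2^-1 s2^-1 s1 s2^-1 s1^-1 s1^-1 s1^-1 on 3 strands reduces by inverse Markov moves (closure unchanged at each step):
  Deconjugate: the word is γ·β·γ⁻¹ with γ = s1 (prefix) and γ⁻¹ = s1^-1 (suffix); strip both.
Reduced to β = s1^-1 s2^-1 s2^-1 s1 s2^-1 s2^-1 s1 s2^-1 s1^-1 s1^-1 on 3 strands, 10 crossings.
Compute on β:
Braid: s1^-1 s2^-1 s2^-1 s1 s2^-1 s2^-1 s1 s2^-1 s1^-1 s1^-1 on 3 strands, 10 crossings.
Writhe w = (#positive) - (#negative) = 2 - 8 = -6.
Computing the Kauffman bracket via state sum. There are 2^10 = 1024 states.
For each crossing: s=0 is the vertical smoothing, s=1 horizontal. Crossing k contributes A^(sign_k * (1 - 2*s_k)); loop factor d = -A^2 - A^-2.
Tabulate the states by total A-exponent and number of loops L (A-exp: L × count):
  A^10: L=7 ×1
  A^8: L=6 ×10
  A^6: L=5 ×44, L=7 ×1
  A^4: L=4 ×110, L=6 ×10
  A^2: L=3 ×166, L=5 ×44
  A^0: L=2 ×144, L=4 ×106, L=6 ×2
  A^-2: L=1 ×57, L=3 ×140, L=5 ×13
  A^-4: L=2 ×91, L=4 ×28, L=6 ×1
  A^-6: L=1 ×16, L=3 ×26, L=5 ×3
  A^-8: L=2 ×7, L=4 ×3
  A^-10: L=3 ×1
Each group contributes A^e * Σ count * d^(L-1):
Powers of d = -A^2 - A^-2: d^2 = A^4 + 2 + A^-4; d^3 = -A^6 - 3*A^2 - 3*A^-2 - A^-6; d^4 = A^8 + 4*A^4 + 6 + 4*A^-4 + A^-8; d^5 = -A^10 - 5*A^6 - 10*A^2 - 10*A^-2 - 5*A^-6 - A^-10; d^6 = A^12 + 6*A^8 + 15*A^4 + 20 + 15*A^-4 + 6*A^-8 + A^-12.
  A^10 * (d^6) = A^22 + 6*A^18 + 15*A^14 + 20*A^10 + 15*A^6 + 6*A^2 + A^-2
  A^8 * (10*d^5) = -10*A^18 - 50*A^14 - 100*A^10 - 100*A^6 - 50*A^2 - 10*A^-2
  A^6 * (44*d^4 + d^6) = A^18 + 50*A^14 + 191*A^10 + 284*A^6 + 191*A^2 + 50*A^-2 + A^-6
  A^4 * (110*d^3 + 10*d^5) = -10*A^14 - 160*A^10 - 430*A^6 - 430*A^2 - 160*A^-2 - 10*A^-6
  A^2 * (166*d^2 + 44*d^4) = 44*A^10 + 342*A^6 + 596*A^2 + 342*A^-2 + 44*A^-6
  A^0 * (144*d + 106*d^3 + 2*d^5) = -2*A^10 - 116*A^6 - 482*A^2 - 482*A^-2 - 116*A^-6 - 2*A^-10
  A^-2 * (57 + 140*d^2 + 13*d^4) = 13*A^6 + 192*A^2 + 415*A^-2 + 192*A^-6 + 13*A^-10
  A^-4 * (91*d + 28*d^3 + d^5) = -A^6 - 33*A^2 - 185*A^-2 - 185*A^-6 - 33*A^-10 - A^-14
  A^-6 * (16 + 26*d^2 + 3*d^4) = 3*A^2 + 38*A^-2 + 86*A^-6 + 38*A^-10 + 3*A^-14
  A^-8 * (7*d + 3*d^3) = -3*A^-2 - 16*A^-6 - 16*A^-10 - 3*A^-14
  A^-10 * (d^2) = A^-6 + 2*A^-10 + A^-14
Summing the groups: <K> = A^22 - 3*A^18 + 5*A^14 - 7*A^10 + 7*A^6 - 7*A^2 + 6*A^-2 - 3*A^-6 + 2*A^-10
Normalise by the writhe: (-A^3)^(-w) = (-A^3)^(6) = A^18, so f(A) = A^18 * <K> = A^40 - 3*A^36 + 5*A^32 - 7*A^28 + 7*A^24 - 7*A^20 + 6*A^16 - 3*A^12 + 2*A^8.
Substitute A = t^(-1/4), i.e. A^e → t^(-e/4): V(t) = 2*t^-2 - 3*t^-3 + 6*t^-4 - 7*t^-5 + 7*t^-6 - 7*t^-7 + 5*t^-8 - 3*t^-9 + t^-10

Answer: 2*t^-2 - 3*t^-3 + 6*t^-4 - 7*t^-5 + 7*t^-6 - 7*t^-7 + 5*t^-8 - 3*t^-9 + t^-10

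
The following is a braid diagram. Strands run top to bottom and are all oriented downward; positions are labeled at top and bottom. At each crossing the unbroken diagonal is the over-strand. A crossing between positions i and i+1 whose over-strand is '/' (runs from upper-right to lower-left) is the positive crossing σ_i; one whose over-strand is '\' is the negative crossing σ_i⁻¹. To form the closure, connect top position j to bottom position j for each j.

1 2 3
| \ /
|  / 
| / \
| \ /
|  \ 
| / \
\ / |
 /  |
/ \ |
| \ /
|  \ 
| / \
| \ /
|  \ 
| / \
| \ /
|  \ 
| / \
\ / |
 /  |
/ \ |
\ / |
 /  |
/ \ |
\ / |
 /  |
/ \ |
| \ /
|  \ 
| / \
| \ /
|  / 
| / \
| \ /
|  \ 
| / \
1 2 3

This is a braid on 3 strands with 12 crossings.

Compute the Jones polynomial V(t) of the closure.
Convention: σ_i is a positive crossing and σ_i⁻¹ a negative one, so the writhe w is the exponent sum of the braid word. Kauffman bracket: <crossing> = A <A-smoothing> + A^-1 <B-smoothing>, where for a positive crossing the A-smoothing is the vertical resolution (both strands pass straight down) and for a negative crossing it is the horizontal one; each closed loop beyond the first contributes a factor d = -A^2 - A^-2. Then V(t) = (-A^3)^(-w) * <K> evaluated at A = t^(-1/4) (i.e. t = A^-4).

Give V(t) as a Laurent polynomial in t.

t^4 - 2*t^3 + 3*t^2 - 4*t + 5 - 4*t^-1 + 3*t^-2 - 2*t^-3 + t^-4

Derivation:
Reading the diagram top to bottom ('/'-over between positions i,i+1 = s_i, '\'-over = s_i^-1): braid word = s2 s2^-1 s1 s2^-1 s2^-1 s2^-1 s1 s1 s1 s2^-1 s2 s2^-1.
The presented braid s2 s2^-1 s1 s2^-1 s2^-1 s2^-1 s1 s1 s1 s2^-1 s2 s2^-1 on 3 strands reduces by inverse Markov moves (closure unchanged at each step):
  Deconjugate: the word is γ·β·γ⁻¹ with γ = s2 s2^-1 (prefix) and γ⁻¹ = s2 s2^-1 (suffix); strip both.
Reduced to β = s1 s2^-1 s2^-1 s2^-1 s1 s1 s1 s2^-1 on 3 strands, 8 crossings.
Compute on β:
Braid: s1 s2^-1 s2^-1 s2^-1 s1 s1 s1 s2^-1 on 3 strands, 8 crossings.
Writhe w = (#positive) - (#negative) = 4 - 4 = 0.
Enumerate smoothing states for the bracket polynomial. There are 2^8 = 256 states.
Smooth each crossing (0=||, 1=⌣⌢); contribution A^(Σ sign_k(1-2s_k)) * d^(L-1).
Tabulate the states by total A-exponent and number of loops L (A-exp: L × count):
  A^8: L=5 ×1
  A^6: L=4 ×8
  A^4: L=3 ×25, L=5 ×3
  A^2: L=2 ×37, L=4 ×18, L=6 ×1
  A^0: L=1 ×25, L=3 ×37, L=5 ×8
  A^-2: L=2 ×37, L=4 ×18, L=6 ×1
  A^-4: L=3 ×25, L=5 ×3
  A^-6: L=4 ×8
  A^-8: L=5 ×1
Each group contributes A^e * Σ count * d^(L-1):
Powers of d = -A^2 - A^-2: d^2 = A^4 + 2 + A^-4; d^3 = -A^6 - 3*A^2 - 3*A^-2 - A^-6; d^4 = A^8 + 4*A^4 + 6 + 4*A^-4 + A^-8; d^5 = -A^10 - 5*A^6 - 10*A^2 - 10*A^-2 - 5*A^-6 - A^-10.
  A^8 * (d^4) = A^16 + 4*A^12 + 6*A^8 + 4*A^4 + 1
  A^6 * (8*d^3) = -8*A^12 - 24*A^8 - 24*A^4 - 8
  A^4 * (25*d^2 + 3*d^4) = 3*A^12 + 37*A^8 + 68*A^4 + 37 + 3*A^-4
  A^2 * (37*d + 18*d^3 + d^5) = -A^12 - 23*A^8 - 101*A^4 - 101 - 23*A^-4 - A^-8
  A^0 * (25 + 37*d^2 + 8*d^4) = 8*A^8 + 69*A^4 + 147 + 69*A^-4 + 8*A^-8
  A^-2 * (37*d + 18*d^3 + d^5) = -A^8 - 23*A^4 - 101 - 101*A^-4 - 23*A^-8 - A^-12
  A^-4 * (25*d^2 + 3*d^4) = 3*A^4 + 37 + 68*A^-4 + 37*A^-8 + 3*A^-12
  A^-6 * (8*d^3) = -8 - 24*A^-4 - 24*A^-8 - 8*A^-12
  A^-8 * (d^4) = 1 + 4*A^-4 + 6*A^-8 + 4*A^-12 + A^-16
Summing the groups: <K> = A^16 - 2*A^12 + 3*A^8 - 4*A^4 + 5 - 4*A^-4 + 3*A^-8 - 2*A^-12 + A^-16
Normalise by the writhe: (-A^3)^(-w) = (-A^3)^(0) = 1, so f(A) = 1 * <K> = A^16 - 2*A^12 + 3*A^8 - 4*A^4 + 5 - 4*A^-4 + 3*A^-8 - 2*A^-12 + A^-16.
Substitute A = t^(-1/4), i.e. A^e → t^(-e/4): V(t) = t^4 - 2*t^3 + 3*t^2 - 4*t + 5 - 4*t^-1 + 3*t^-2 - 2*t^-3 + t^-4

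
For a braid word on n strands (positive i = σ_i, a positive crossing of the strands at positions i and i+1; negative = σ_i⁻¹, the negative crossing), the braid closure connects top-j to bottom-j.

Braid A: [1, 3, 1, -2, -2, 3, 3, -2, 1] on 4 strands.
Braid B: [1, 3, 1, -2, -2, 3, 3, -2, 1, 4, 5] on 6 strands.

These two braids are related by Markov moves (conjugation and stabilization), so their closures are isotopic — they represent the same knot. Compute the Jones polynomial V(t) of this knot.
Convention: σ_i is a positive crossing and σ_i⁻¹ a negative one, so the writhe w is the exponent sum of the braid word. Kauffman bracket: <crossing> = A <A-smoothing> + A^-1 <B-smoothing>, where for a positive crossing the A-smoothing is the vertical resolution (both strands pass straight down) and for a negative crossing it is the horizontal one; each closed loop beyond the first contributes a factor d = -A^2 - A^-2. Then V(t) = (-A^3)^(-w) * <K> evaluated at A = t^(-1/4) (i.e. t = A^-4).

t^7 - 3*t^6 + 4*t^5 - 6*t^4 + 7*t^3 - 6*t^2 + 6*t - 3 + 2*t^-1 - t^-2

Derivation:
Markov-equivalent braids have isotopic closures, hence identical knot invariants. Strip the Markov moves from each word to reach a common short braid β, then compute V(t) once on β.
Braid A: s1 s3 s1 s2^-1 s2^-1 s3 s3 s2^-1 s1 on 4 strands has no conjugating prefix/suffix or stabilization to strip; take β = s1 s3 s1 s2^-1 s2^-1 s3 s3 s2^-1 s1.
Braid B: s1 s3 s1 s2^-1 s2^-1 s3 s3 s2^-1 s1 s4 s5 on 6 strands reduces by inverse Markov moves (closure unchanged at each step):
  Destabilize: the word has the form β·s5 where s5 occurs only as the final letter (β ∈ B_5); drop it and the last strand → 5 strands.
  Destabilize: the word has the form β·s4 where s4 occurs only as the final letter (β ∈ B_4); drop it and the last strand → 4 strands.
Reduced to β = s1 s3 s1 s2^-1 s2^-1 s3 s3 s2^-1 s1 on 4 strands, 9 crossings.
Both give the same β = s1 s3 s1 s2^-1 s2^-1 s3 s3 s2^-1 s1 on 4 strands, so one state sum suffices:
Braid: s1 s3 s1 s2^-1 s2^-1 s3 s3 s2^-1 s1 on 4 strands, 9 crossings.
Writhe w = (#positive) - (#negative) = 6 - 3 = 3.
State-sum expansion of <K>. There are 2^9 = 512 states.
Smooth each crossing (0=||, 1=⌣⌢); contribution A^(Σ sign_k(1-2s_k)) * d^(L-1).
Tabulate the states by total A-exponent and number of loops L (A-exp: L × count):
  A^9: L=5 ×1
  A^7: L=4 ×9
  A^5: L=3 ×32, L=5 ×4
  A^3: L=2 ×55, L=4 ×28, L=6 ×1
  A^1: L=1 ×39, L=3 ×77, L=5 ×10
  A^-1: L=2 ×81, L=4 ×44, L=6 ×1
  A^-3: L=3 ×73, L=5 ×11
  A^-5: L=4 ×35, L=6 ×1
  A^-7: L=5 ×9
  A^-9: L=6 ×1
Each group contributes A^e * Σ count * d^(L-1):
Powers of d = -A^2 - A^-2: d^2 = A^4 + 2 + A^-4; d^3 = -A^6 - 3*A^2 - 3*A^-2 - A^-6; d^4 = A^8 + 4*A^4 + 6 + 4*A^-4 + A^-8; d^5 = -A^10 - 5*A^6 - 10*A^2 - 10*A^-2 - 5*A^-6 - A^-10.
  A^9 * (d^4) = A^17 + 4*A^13 + 6*A^9 + 4*A^5 + A
  A^7 * (9*d^3) = -9*A^13 - 27*A^9 - 27*A^5 - 9*A
  A^5 * (32*d^2 + 4*d^4) = 4*A^13 + 48*A^9 + 88*A^5 + 48*A + 4*A^-3
  A^3 * (55*d + 28*d^3 + d^5) = -A^13 - 33*A^9 - 149*A^5 - 149*A - 33*A^-3 - A^-7
  A^1 * (39 + 77*d^2 + 10*d^4) = 10*A^9 + 117*A^5 + 253*A + 117*A^-3 + 10*A^-7
  A^-1 * (81*d + 44*d^3 + d^5) = -A^9 - 49*A^5 - 223*A - 223*A^-3 - 49*A^-7 - A^-11
  A^-3 * (73*d^2 + 11*d^4) = 11*A^5 + 117*A + 212*A^-3 + 117*A^-7 + 11*A^-11
  A^-5 * (35*d^3 + d^5) = -A^5 - 40*A - 115*A^-3 - 115*A^-7 - 40*A^-11 - A^-15
  A^-7 * (9*d^4) = 9*A + 36*A^-3 + 54*A^-7 + 36*A^-11 + 9*A^-15
  A^-9 * (d^5) = -A - 5*A^-3 - 10*A^-7 - 10*A^-11 - 5*A^-15 - A^-19
Summing the groups: <K> = A^17 - 2*A^13 + 3*A^9 - 6*A^5 + 6*A - 7*A^-3 + 6*A^-7 - 4*A^-11 + 3*A^-15 - A^-19
Normalise by the writhe: (-A^3)^(-w) = (-A^3)^(-3) = -A^-9, so f(A) = -A^-9 * <K> = -A^8 + 2*A^4 - 3 + 6*A^-4 - 6*A^-8 + 7*A^-12 - 6*A^-16 + 4*A^-20 - 3*A^-24 + A^-28.
Substitute A = t^(-1/4), i.e. A^e → t^(-e/4): V(t) = t^7 - 3*t^6 + 4*t^5 - 6*t^4 + 7*t^3 - 6*t^2 + 6*t - 3 + 2*t^-1 - t^-2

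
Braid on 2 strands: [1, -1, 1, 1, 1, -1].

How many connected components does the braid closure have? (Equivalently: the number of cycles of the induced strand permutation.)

Track the strand permutation on 2 strands, starting from identity.
  step 1: s1 swaps positions 1,2 -> [2 1]
  step 2: s1^-1 swaps positions 1,2 -> [1 2]
  step 3: s1 swaps positions 1,2 -> [2 1]
  step 4: s1 swaps positions 1,2 -> [1 2]
  step 5: s1 swaps positions 1,2 -> [2 1]
  step 6: s1^-1 swaps positions 1,2 -> [1 2]
Final permutation (position -> original strand): [1 2]
Closure components = cycle count of this permutation = 2.

Answer: 2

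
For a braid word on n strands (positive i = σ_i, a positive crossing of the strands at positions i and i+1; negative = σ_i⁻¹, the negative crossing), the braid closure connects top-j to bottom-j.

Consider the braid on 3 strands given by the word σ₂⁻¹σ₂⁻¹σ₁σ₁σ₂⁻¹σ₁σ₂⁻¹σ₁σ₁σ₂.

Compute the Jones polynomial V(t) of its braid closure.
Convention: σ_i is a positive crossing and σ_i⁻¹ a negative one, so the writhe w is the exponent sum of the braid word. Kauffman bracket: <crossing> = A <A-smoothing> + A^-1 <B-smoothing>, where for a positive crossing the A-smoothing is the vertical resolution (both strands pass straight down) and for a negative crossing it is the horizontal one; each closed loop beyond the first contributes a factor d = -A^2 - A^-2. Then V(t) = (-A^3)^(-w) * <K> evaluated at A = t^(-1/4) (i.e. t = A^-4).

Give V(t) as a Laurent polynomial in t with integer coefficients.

The presented braid s2^-1 s2^-1 s1 s1 s2^-1 s1 s2^-1 s1 s1 s2 on 3 strands reduces by inverse Markov moves (closure unchanged at each step):
  Deconjugate: the word is γ·β·γ⁻¹ with γ = s2^-1 (prefix) and γ⁻¹ = s2 (suffix); strip both.
Reduced to β = s2^-1 s1 s1 s2^-1 s1 s2^-1 s1 s1 on 3 strands, 8 crossings.
Compute on β:
Braid: s2^-1 s1 s1 s2^-1 s1 s2^-1 s1 s1 on 3 strands, 8 crossings.
Writhe w = (#positive) - (#negative) = 5 - 3 = 2.
State-sum expansion of <K>. There are 2^8 = 256 states.
For each crossing: s=0 is the vertical smoothing, s=1 horizontal. Crossing k contributes A^(sign_k * (1 - 2*s_k)); loop factor d = -A^2 - A^-2.
Tabulate the states by total A-exponent and number of loops L (A-exp: L × count):
  A^8: L=4 ×1
  A^6: L=3 ×8
  A^4: L=2 ×26, L=4 ×2
  A^2: L=1 ×35, L=3 ×21
  A^0: L=2 ×63, L=4 ×7
  A^-2: L=3 ×55, L=5 ×1
  A^-4: L=4 ×28
  A^-6: L=5 ×8
  A^-8: L=6 ×1
Each group contributes A^e * Σ count * d^(L-1):
Powers of d = -A^2 - A^-2: d^2 = A^4 + 2 + A^-4; d^3 = -A^6 - 3*A^2 - 3*A^-2 - A^-6; d^4 = A^8 + 4*A^4 + 6 + 4*A^-4 + A^-8; d^5 = -A^10 - 5*A^6 - 10*A^2 - 10*A^-2 - 5*A^-6 - A^-10.
  A^8 * (d^3) = -A^14 - 3*A^10 - 3*A^6 - A^2
  A^6 * (8*d^2) = 8*A^10 + 16*A^6 + 8*A^2
  A^4 * (26*d + 2*d^3) = -2*A^10 - 32*A^6 - 32*A^2 - 2*A^-2
  A^2 * (35 + 21*d^2) = 21*A^6 + 77*A^2 + 21*A^-2
  A^0 * (63*d + 7*d^3) = -7*A^6 - 84*A^2 - 84*A^-2 - 7*A^-6
  A^-2 * (55*d^2 + d^4) = A^6 + 59*A^2 + 116*A^-2 + 59*A^-6 + A^-10
  A^-4 * (28*d^3) = -28*A^2 - 84*A^-2 - 84*A^-6 - 28*A^-10
  A^-6 * (8*d^4) = 8*A^2 + 32*A^-2 + 48*A^-6 + 32*A^-10 + 8*A^-14
  A^-8 * (d^5) = -A^2 - 5*A^-2 - 10*A^-6 - 10*A^-10 - 5*A^-14 - A^-18
Summing the groups: <K> = -A^14 + 3*A^10 - 4*A^6 + 6*A^2 - 6*A^-2 + 6*A^-6 - 5*A^-10 + 3*A^-14 - A^-18
Normalise by the writhe: (-A^3)^(-w) = (-A^3)^(-2) = A^-6, so f(A) = A^-6 * <K> = -A^8 + 3*A^4 - 4 + 6*A^-4 - 6*A^-8 + 6*A^-12 - 5*A^-16 + 3*A^-20 - A^-24.
Substitute A = t^(-1/4), i.e. A^e → t^(-e/4): V(t) = -t^6 + 3*t^5 - 5*t^4 + 6*t^3 - 6*t^2 + 6*t - 4 + 3*t^-1 - t^-2

Answer: -t^6 + 3*t^5 - 5*t^4 + 6*t^3 - 6*t^2 + 6*t - 4 + 3*t^-1 - t^-2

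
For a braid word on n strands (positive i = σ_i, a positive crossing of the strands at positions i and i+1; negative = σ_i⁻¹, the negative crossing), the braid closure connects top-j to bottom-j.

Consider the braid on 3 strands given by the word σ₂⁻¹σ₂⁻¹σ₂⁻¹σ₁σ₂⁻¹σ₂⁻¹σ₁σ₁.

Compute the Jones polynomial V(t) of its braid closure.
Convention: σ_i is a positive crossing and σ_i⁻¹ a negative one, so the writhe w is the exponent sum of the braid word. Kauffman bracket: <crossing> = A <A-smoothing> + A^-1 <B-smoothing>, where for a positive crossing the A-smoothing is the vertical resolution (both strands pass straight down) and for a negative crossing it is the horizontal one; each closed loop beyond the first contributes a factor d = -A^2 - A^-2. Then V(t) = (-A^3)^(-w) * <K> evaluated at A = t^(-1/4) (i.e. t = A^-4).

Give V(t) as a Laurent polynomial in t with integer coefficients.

Braid: s2^-1 s2^-1 s2^-1 s1 s2^-1 s2^-1 s1 s1 on 3 strands, 8 crossings.
Writhe w = (#positive) - (#negative) = 3 - 5 = -2.
Computing the Kauffman bracket via state sum. There are 2^8 = 256 states.
Smooth each crossing (0=||, 1=⌣⌢); contribution A^(Σ sign_k(1-2s_k)) * d^(L-1).
Tabulate the states by total A-exponent and number of loops L (A-exp: L × count):
  A^8: L=6 ×1
  A^6: L=5 ×8
  A^4: L=4 ×27, L=6 ×1
  A^2: L=3 ×50, L=5 ×6
  A^0: L=2 ×53, L=4 ×17
  A^-2: L=1 ×27, L=3 ×28, L=5 ×1
  A^-4: L=2 ×24, L=4 ×4
  A^-6: L=3 ×8
  A^-8: L=4 ×1
Each group contributes A^e * Σ count * d^(L-1):
Powers of d = -A^2 - A^-2: d^2 = A^4 + 2 + A^-4; d^3 = -A^6 - 3*A^2 - 3*A^-2 - A^-6; d^4 = A^8 + 4*A^4 + 6 + 4*A^-4 + A^-8; d^5 = -A^10 - 5*A^6 - 10*A^2 - 10*A^-2 - 5*A^-6 - A^-10.
  A^8 * (d^5) = -A^18 - 5*A^14 - 10*A^10 - 10*A^6 - 5*A^2 - A^-2
  A^6 * (8*d^4) = 8*A^14 + 32*A^10 + 48*A^6 + 32*A^2 + 8*A^-2
  A^4 * (27*d^3 + d^5) = -A^14 - 32*A^10 - 91*A^6 - 91*A^2 - 32*A^-2 - A^-6
  A^2 * (50*d^2 + 6*d^4) = 6*A^10 + 74*A^6 + 136*A^2 + 74*A^-2 + 6*A^-6
  A^0 * (53*d + 17*d^3) = -17*A^6 - 104*A^2 - 104*A^-2 - 17*A^-6
  A^-2 * (27 + 28*d^2 + d^4) = A^6 + 32*A^2 + 89*A^-2 + 32*A^-6 + A^-10
  A^-4 * (24*d + 4*d^3) = -4*A^2 - 36*A^-2 - 36*A^-6 - 4*A^-10
  A^-6 * (8*d^2) = 8*A^-2 + 16*A^-6 + 8*A^-10
  A^-8 * (d^3) = -A^-2 - 3*A^-6 - 3*A^-10 - A^-14
Summing the groups: <K> = -A^18 + 2*A^14 - 4*A^10 + 5*A^6 - 4*A^2 + 5*A^-2 - 3*A^-6 + 2*A^-10 - A^-14
Normalise by the writhe: (-A^3)^(-w) = (-A^3)^(2) = A^6, so f(A) = A^6 * <K> = -A^24 + 2*A^20 - 4*A^16 + 5*A^12 - 4*A^8 + 5*A^4 - 3 + 2*A^-4 - A^-8.
Substitute A = t^(-1/4), i.e. A^e → t^(-e/4): V(t) = -t^2 + 2*t - 3 + 5*t^-1 - 4*t^-2 + 5*t^-3 - 4*t^-4 + 2*t^-5 - t^-6

Answer: -t^2 + 2*t - 3 + 5*t^-1 - 4*t^-2 + 5*t^-3 - 4*t^-4 + 2*t^-5 - t^-6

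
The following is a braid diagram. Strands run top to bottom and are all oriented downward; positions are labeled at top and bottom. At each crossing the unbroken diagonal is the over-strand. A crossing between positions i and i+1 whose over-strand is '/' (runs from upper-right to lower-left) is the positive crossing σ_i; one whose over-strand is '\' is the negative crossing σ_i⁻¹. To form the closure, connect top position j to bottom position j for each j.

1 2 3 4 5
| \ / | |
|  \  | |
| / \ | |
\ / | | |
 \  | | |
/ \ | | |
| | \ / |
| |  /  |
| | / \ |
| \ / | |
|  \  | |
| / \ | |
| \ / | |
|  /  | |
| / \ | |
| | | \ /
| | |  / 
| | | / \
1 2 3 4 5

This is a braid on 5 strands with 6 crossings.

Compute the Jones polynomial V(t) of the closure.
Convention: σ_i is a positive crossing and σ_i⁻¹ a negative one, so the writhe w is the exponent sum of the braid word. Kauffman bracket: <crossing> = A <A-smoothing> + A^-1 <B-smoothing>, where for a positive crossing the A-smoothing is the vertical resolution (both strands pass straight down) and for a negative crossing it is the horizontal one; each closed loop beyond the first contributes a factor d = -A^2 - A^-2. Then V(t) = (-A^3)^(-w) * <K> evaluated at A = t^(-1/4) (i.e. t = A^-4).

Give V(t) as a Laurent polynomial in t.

1

Derivation:
Reading the diagram top to bottom ('/'-over between positions i,i+1 = s_i, '\'-over = s_i^-1): braid word = s2^-1 s1^-1 s3 s2^-1 s2 s4.
The presented braid s2^-1 s1^-1 s3 s2^-1 s2 s4 on 5 strands reduces by inverse Markov moves (closure unchanged at each step):
  Destabilize: the word has the form β·s4 where s4 occurs only as the final letter (β ∈ B_4); drop it and the last strand → 4 strands.
Reduced to β = s2^-1 s1^-1 s3 s2^-1 s2 on 4 strands, 5 crossings.
Compute on β:
First cancel adjacent σ_i σ_i⁻¹ pairs (Reidemeister II — same braid, same closure): s2^-1 s1^-1 s3 s2^-1 s2 → s2^-1 s1^-1 s3.
Braid: s2^-1 s1^-1 s3 on 4 strands, 3 crossings.
Writhe w = (#positive) - (#negative) = 1 - 2 = -1.
Computing the Kauffman bracket via state sum. There are 2^3 = 8 states.
For each crossing: s=0 is the vertical smoothing, s=1 horizontal. Crossing k contributes A^(sign_k * (1 - 2*s_k)); loop factor d = -A^2 - A^-2.
  state 000: A-exp=-1, loops=4, term = A^-1 * d^3
  state 001: A-exp=-3, loops=3, term = A^-3 * d^2
  state 010: A-exp=+1, loops=3, term = A^1 * d^2
  state 011: A-exp=-1, loops=2, term = A^-1 * d^1
  state 100: A-exp=+1, loops=3, term = A^1 * d^2
  state 101: A-exp=-1, loops=2, term = A^-1 * d^1
  state 110: A-exp=+3, loops=2, term = A^3 * d^1
  state 111: A-exp=+1, loops=1, term = A^1 * d^0
Collect the terms by A-exponent (count of states per loop number):
Powers of d = -A^2 - A^-2: d^2 = A^4 + 2 + A^-4; d^3 = -A^6 - 3*A^2 - 3*A^-2 - A^-6.
  A^3 * (d) = -A^5 - A
  A^1 * (1 + 2*d^2) = 2*A^5 + 5*A + 2*A^-3
  A^-1 * (2*d + d^3) = -A^5 - 5*A - 5*A^-3 - A^-7
  A^-3 * (d^2) = A + 2*A^-3 + A^-7
Summing the groups: <K> = -A^-3
Normalise by the writhe: (-A^3)^(-w) = (-A^3)^(1) = -A^3, so f(A) = -A^3 * <K> = 1.
Substitute A = t^(-1/4), i.e. A^e → t^(-e/4): V(t) = 1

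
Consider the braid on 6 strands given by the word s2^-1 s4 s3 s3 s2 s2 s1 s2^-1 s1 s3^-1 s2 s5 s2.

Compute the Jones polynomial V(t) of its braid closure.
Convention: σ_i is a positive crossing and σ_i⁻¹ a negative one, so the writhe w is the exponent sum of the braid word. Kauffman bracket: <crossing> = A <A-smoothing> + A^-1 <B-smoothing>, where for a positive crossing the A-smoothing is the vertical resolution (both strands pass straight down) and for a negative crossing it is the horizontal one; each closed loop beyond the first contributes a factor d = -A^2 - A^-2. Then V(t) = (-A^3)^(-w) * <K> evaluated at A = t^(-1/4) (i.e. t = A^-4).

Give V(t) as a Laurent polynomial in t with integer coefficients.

-t^8 + t^7 - 2*t^6 + 3*t^5 - 2*t^4 + 3*t^3 - 2*t^2 + t

Derivation:
The presented braid s2^-1 s4 s3 s3 s2 s2 s1 s2^-1 s1 s3^-1 s2 s5 s2 on 6 strands reduces by inverse Markov moves (closure unchanged at each step):
  Deconjugate: the word is γ·β·γ⁻¹ with γ = s2^-1 (prefix) and γ⁻¹ = s2 (suffix); strip both.
  Destabilize: the word has the form β·s5 where s5 occurs only as the final letter (β ∈ B_5); drop it and the last strand → 5 strands.
Reduced to β = s4 s3 s3 s2 s2 s1 s2^-1 s1 s3^-1 s2 on 5 strands, 10 crossings.
Compute on β:
Braid: s4 s3 s3 s2 s2 s1 s2^-1 s1 s3^-1 s2 on 5 strands, 10 crossings.
Writhe w = (#positive) - (#negative) = 8 - 2 = 6.
Enumerate smoothing states for the bracket polynomial. There are 2^10 = 1024 states.
Each crossing splits two ways (0=vertical, 1=horizontal). The state's weight is A^(#A-smoothings - #B-smoothings) * d^(loops - 1).
Tabulate the states by total A-exponent and number of loops L (A-exp: L × count):
  A^10: L=3 ×1
  A^8: L=2 ×3, L=4 ×7
  A^6: L=1 ×2, L=3 ×29, L=5 ×14
  A^4: L=2 ×39, L=4 ×72, L=6 ×9
  A^2: L=1 ×17, L=3 ×137, L=5 ×54, L=7 ×2
  A^0: L=2 ×109, L=4 ×128, L=6 ×15
  A^-2: L=1 ×30, L=3 ×132, L=5 ×47, L=7 ×1
  A^-4: L=2 ×49, L=4 ×65, L=6 ×6
  A^-6: L=3 ×31, L=5 ×14
  A^-8: L=4 ×9, L=6 ×1
  A^-10: L=5 ×1
Each group contributes A^e * Σ count * d^(L-1):
Powers of d = -A^2 - A^-2: d^2 = A^4 + 2 + A^-4; d^3 = -A^6 - 3*A^2 - 3*A^-2 - A^-6; d^4 = A^8 + 4*A^4 + 6 + 4*A^-4 + A^-8; d^5 = -A^10 - 5*A^6 - 10*A^2 - 10*A^-2 - 5*A^-6 - A^-10; d^6 = A^12 + 6*A^8 + 15*A^4 + 20 + 15*A^-4 + 6*A^-8 + A^-12.
  A^10 * (d^2) = A^14 + 2*A^10 + A^6
  A^8 * (3*d + 7*d^3) = -7*A^14 - 24*A^10 - 24*A^6 - 7*A^2
  A^6 * (2 + 29*d^2 + 14*d^4) = 14*A^14 + 85*A^10 + 144*A^6 + 85*A^2 + 14*A^-2
  A^4 * (39*d + 72*d^3 + 9*d^5) = -9*A^14 - 117*A^10 - 345*A^6 - 345*A^2 - 117*A^-2 - 9*A^-6
  A^2 * (17 + 137*d^2 + 54*d^4 + 2*d^6) = 2*A^14 + 66*A^10 + 383*A^6 + 655*A^2 + 383*A^-2 + 66*A^-6 + 2*A^-10
  A^0 * (109*d + 128*d^3 + 15*d^5) = -15*A^10 - 203*A^6 - 643*A^2 - 643*A^-2 - 203*A^-6 - 15*A^-10
  A^-2 * (30 + 132*d^2 + 47*d^4 + d^6) = A^10 + 53*A^6 + 335*A^2 + 596*A^-2 + 335*A^-6 + 53*A^-10 + A^-14
  A^-4 * (49*d + 65*d^3 + 6*d^5) = -6*A^6 - 95*A^2 - 304*A^-2 - 304*A^-6 - 95*A^-10 - 6*A^-14
  A^-6 * (31*d^2 + 14*d^4) = 14*A^2 + 87*A^-2 + 146*A^-6 + 87*A^-10 + 14*A^-14
  A^-8 * (9*d^3 + d^5) = -A^2 - 14*A^-2 - 37*A^-6 - 37*A^-10 - 14*A^-14 - A^-18
  A^-10 * (d^4) = A^-2 + 4*A^-6 + 6*A^-10 + 4*A^-14 + A^-18
Summing the groups: <K> = A^14 - 2*A^10 + 3*A^6 - 2*A^2 + 3*A^-2 - 2*A^-6 + A^-10 - A^-14
Normalise by the writhe: (-A^3)^(-w) = (-A^3)^(-6) = A^-18, so f(A) = A^-18 * <K> = A^-4 - 2*A^-8 + 3*A^-12 - 2*A^-16 + 3*A^-20 - 2*A^-24 + A^-28 - A^-32.
Substitute A = t^(-1/4), i.e. A^e → t^(-e/4): V(t) = -t^8 + t^7 - 2*t^6 + 3*t^5 - 2*t^4 + 3*t^3 - 2*t^2 + t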